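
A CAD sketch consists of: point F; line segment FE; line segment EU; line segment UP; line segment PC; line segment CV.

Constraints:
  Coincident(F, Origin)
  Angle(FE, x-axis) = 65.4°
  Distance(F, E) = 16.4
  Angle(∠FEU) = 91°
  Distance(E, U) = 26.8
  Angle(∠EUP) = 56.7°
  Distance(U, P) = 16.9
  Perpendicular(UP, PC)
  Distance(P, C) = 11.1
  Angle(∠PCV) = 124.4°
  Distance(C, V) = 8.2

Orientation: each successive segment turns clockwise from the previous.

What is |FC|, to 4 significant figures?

11.95

F is at the origin; FE runs at 65.4° with length 16.4, so E = (6.827, 14.91). ∠FEU = 91.0° gives EU at -23.60° from the x-axis; with |EU| = 26.8, U = (31.39, 4.182). ∠EUP = 56.7° gives UP at -146.9° from the x-axis; with |UP| = 16.9, P = (17.23, -5.047). UP is perpendicular to PC, so PC runs at 123.1°; with |PC| = 11.1, C = (11.17, 4.252). Then |FC| = |C − F| = 11.95.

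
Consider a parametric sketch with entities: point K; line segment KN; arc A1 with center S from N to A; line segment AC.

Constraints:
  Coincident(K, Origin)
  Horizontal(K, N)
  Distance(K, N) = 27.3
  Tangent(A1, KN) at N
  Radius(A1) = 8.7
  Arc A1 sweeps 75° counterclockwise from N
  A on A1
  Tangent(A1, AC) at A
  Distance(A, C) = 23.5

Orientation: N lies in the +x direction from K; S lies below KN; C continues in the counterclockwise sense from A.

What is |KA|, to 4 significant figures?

19.97

K is at the origin; KN is horizontal with |KN| = 27.3 and N on the +x side, so N = (27.30, 0.000). A1 meets KN tangentially, so SN is at right angles to KN, so S = N + (0, -8.7) = (27.30, -8.700). On A1, N sits at bearing 90° from S; a 75° counterclockwise sweep puts A at bearing 165°, so A = S + 8.7·(cos 165°, sin 165°) = (18.90, -6.448). Then |KA| = |A − K| = 19.97.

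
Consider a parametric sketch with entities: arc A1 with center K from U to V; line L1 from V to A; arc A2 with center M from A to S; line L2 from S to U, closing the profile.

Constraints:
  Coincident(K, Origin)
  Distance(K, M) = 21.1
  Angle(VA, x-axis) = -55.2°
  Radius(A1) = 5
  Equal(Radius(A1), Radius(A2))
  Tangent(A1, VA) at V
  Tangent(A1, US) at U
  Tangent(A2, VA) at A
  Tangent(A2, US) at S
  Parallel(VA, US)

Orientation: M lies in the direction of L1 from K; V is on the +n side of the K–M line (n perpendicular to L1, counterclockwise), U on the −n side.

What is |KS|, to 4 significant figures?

21.68

The slot axis is L1's direction at -55.2°, so u = (cos -55.2°, sin -55.2°) = (0.5707, -0.8211) and n = (−sin -55.2°, cos -55.2°) = (0.8211, 0.5707). K is at the origin and M lies 21.1 along u from K, so M = 21.1·u = (12.04, -17.33). Tangency of A1 to both parallel lines with radius 5.0 puts V and U at K ± 5.0·n: V = (4.106, 2.854), U = (-4.106, -2.854). Equal radii place A and S the same way about M: A = M + 5.0·n = (16.15, -14.47), S = M − 5.0·n = (7.936, -20.18). Then |KS| = |S − K| = 21.68.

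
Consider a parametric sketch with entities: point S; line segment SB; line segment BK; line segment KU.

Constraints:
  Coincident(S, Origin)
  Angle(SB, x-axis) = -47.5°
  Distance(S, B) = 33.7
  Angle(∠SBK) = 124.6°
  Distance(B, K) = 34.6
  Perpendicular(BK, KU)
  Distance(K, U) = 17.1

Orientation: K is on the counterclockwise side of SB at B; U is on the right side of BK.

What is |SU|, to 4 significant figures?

69.99

S is at the origin; SB runs at -47.5° with length 33.7, so B = 33.7·(cos -47.5°, sin -47.5°) = (22.77, -24.85). ∠SBK = 124.6°, so BK runs at -47.5° + (180° − 124.6°) = 7.900° from the x-axis; with |BK| = 34.6, K = B + 34.6·(cos 7.900°, sin 7.900°) = (57.04, -20.09). BK is perpendicular to KU; with |KU| = 17.1 on the right of BK, U = K + 17.1·(0.1374, -0.9905) = (59.39, -37.03). Then |SU| = |U − S| = 69.99.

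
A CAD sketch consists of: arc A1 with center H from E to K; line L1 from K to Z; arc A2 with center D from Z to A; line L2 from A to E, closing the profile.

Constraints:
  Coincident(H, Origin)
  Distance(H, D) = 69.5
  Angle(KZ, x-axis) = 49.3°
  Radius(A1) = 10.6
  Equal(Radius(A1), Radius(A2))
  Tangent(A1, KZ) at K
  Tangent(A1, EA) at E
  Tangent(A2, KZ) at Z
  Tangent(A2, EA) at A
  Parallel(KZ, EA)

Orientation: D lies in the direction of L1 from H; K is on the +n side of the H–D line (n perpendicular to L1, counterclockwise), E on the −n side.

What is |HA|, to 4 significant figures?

70.30

The slot axis is L1's direction at 49.3°, so u = (cos 49.3°, sin 49.3°) = (0.6521, 0.7581) and n = (−sin 49.3°, cos 49.3°) = (-0.7581, 0.6521). H is at the origin and D lies 69.5 along u from H, so D = 69.5·u = (45.32, 52.69). Tangency of A1 to both parallel lines with radius 10.6 puts K and E at H ± 10.6·n: K = (-8.036, 6.912), E = (8.036, -6.912). Equal radii place Z and A the same way about D: Z = D + 10.6·n = (37.28, 59.60), A = D − 10.6·n = (53.36, 45.78). Then |HA| = |A − H| = 70.30.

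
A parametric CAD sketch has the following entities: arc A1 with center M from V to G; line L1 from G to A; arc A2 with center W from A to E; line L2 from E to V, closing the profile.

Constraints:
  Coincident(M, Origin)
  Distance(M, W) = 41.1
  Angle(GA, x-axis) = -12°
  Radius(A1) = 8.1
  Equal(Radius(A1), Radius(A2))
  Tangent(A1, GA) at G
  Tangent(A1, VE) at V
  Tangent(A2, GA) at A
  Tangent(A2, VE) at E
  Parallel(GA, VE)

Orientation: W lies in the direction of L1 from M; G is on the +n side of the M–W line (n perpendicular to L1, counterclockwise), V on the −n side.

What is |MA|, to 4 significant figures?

41.89

Tangency of A1 to both parallel lines with radius 8.1 puts G and V at M ± 8.1·n: G = (1.684, 7.923), V = (-1.684, -7.923). Equal radii place A and E the same way about W: A = W + 8.1·n = (41.89, -0.6222), E = W − 8.1·n = (38.52, -16.47). Then |MA| = |A − M| = 41.89.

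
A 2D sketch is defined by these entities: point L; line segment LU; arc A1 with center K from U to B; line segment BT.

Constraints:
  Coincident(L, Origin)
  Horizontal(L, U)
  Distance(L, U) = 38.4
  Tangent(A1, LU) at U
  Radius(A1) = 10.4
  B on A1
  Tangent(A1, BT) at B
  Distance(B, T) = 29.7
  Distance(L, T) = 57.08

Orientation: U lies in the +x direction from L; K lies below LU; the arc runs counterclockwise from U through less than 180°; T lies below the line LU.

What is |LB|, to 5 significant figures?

31.852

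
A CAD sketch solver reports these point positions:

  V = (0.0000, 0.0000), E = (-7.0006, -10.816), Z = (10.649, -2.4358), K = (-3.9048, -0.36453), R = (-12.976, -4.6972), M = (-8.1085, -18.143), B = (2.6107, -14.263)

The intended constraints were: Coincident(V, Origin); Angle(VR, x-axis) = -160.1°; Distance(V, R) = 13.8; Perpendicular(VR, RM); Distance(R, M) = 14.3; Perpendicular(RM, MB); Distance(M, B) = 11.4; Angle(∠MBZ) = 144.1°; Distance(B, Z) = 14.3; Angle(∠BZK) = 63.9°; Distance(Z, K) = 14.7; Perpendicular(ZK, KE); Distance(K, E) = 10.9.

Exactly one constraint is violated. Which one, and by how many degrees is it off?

Perpendicular(ZK, KE) — off by 8.40°.

V = (0.00, 0.00) ✓; VR at -160.1° ✓; |VR| = 13.80 ✓; ∠(VR, RM) = 90.00° ✓; |RM| = 14.30 ✓; ∠(RM, MB) = 90.00° ✓; |MB| = 11.40 ✓; ∠MBZ = 144.1° ✓; |BZ| = 14.30 ✓; ∠BZK = 63.90° ✓; |ZK| = 14.70 ✓; ∠(ZK, KE) = 81.60° ✗; |KE| = 10.90 ✓.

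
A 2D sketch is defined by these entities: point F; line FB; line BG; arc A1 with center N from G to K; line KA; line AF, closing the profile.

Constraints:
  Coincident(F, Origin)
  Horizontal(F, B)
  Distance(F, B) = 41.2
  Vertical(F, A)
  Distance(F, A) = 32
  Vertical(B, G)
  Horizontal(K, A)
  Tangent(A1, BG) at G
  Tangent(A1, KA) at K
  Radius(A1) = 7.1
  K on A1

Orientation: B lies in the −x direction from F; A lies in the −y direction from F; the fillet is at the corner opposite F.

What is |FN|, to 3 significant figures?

42.2

F is at the origin; FB is horizontal with |FB| = 41.2 and B on the −x side, so B = (-41.2, 0.00). FA is vertical with |FA| = 32.0 and A on the −y side, so A = (0.00, -32.0). The virtual corner opposite F is at (-41.2, -32.0). The tangent condition forces NG to be normal to BG and since A1 is tangent to KA there, NK ⟂ KA, with radius 7.1, so the center N sits 7.1 in from both sides at N = (-34.1, -24.9). Then |FN| = |N − F| = 42.2.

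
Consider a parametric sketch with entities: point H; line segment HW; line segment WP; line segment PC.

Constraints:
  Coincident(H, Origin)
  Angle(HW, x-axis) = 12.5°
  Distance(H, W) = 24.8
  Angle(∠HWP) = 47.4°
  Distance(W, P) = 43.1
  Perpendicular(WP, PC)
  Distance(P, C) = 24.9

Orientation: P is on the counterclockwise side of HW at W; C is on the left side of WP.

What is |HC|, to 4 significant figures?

27.14

∠HWP = 47.4°, so WP runs at 12.5° + (180° − 47.4°) = 145.1° from the x-axis; with |WP| = 43.1, P = W + 43.1·(cos 145.1°, sin 145.1°) = (-11.14, 30.03). WP ⟂ PC; with |PC| = 24.9 on the left of WP, C = P + 24.9·(-0.5721, -0.8202) = (-25.38, 9.605). Then |HC| = |C − H| = 27.14.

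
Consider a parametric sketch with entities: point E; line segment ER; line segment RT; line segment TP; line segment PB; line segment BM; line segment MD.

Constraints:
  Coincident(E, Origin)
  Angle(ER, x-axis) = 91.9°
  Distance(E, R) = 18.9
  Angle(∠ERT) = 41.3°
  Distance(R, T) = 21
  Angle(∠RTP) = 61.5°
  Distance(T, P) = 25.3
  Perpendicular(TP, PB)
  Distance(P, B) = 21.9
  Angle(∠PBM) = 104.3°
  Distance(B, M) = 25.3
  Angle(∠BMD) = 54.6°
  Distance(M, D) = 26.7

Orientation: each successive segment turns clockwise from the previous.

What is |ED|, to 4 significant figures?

4.986

E is at the origin; ER runs at 91.9° with length 18.9, so R = (-0.6266, 18.89). ∠ERT = 41.3° gives RT at -46.80° from the x-axis; with |RT| = 21.0, T = (13.75, 3.581). ∠RTP = 61.5° gives TP at -165.3° from the x-axis; with |TP| = 25.3, P = (-10.72, -2.839). The perpendicularity gives PB at right angles to TP, so PB runs at 104.7°; with |PB| = 21.9, B = (-16.28, 18.34). ∠PBM = 104.3° gives BM at 29.00° from the x-axis; with |BM| = 25.3, M = (5.848, 30.61). ∠BMD = 54.6° gives MD at -96.40° from the x-axis; with |MD| = 26.7, D = (2.871, 4.076). Then |ED| = |D − E| = 4.986.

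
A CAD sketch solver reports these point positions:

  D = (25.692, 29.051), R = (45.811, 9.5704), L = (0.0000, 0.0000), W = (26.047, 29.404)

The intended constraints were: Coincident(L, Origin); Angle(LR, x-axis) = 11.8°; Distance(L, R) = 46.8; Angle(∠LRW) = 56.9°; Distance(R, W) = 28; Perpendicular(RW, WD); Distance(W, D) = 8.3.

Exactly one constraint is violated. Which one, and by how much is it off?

Distance(W, D) = 8.3 — off by 7.80.

L = (0.00, 0.00) ✓; LR at 11.80° ✓; |LR| = 46.80 ✓; ∠LRW = 56.90° ✓; |RW| = 28.00 ✓; ∠(RW, WD) = 89.94° ✓; |WD| = 0.5006 ✗.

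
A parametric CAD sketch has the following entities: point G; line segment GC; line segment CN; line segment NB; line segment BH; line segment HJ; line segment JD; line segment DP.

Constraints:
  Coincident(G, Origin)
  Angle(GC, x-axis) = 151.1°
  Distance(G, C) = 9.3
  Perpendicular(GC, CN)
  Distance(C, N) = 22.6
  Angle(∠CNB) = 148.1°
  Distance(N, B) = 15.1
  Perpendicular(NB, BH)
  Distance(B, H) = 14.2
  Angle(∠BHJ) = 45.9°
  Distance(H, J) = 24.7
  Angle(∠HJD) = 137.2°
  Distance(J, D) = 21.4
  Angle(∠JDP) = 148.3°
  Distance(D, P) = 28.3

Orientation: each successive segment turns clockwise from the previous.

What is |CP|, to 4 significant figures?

67.65

G is at the origin; GC runs at 151.1° with length 9.3, so C = (-8.142, 4.495). GC ⟂ CN, so CN runs at 61.10°; with |CN| = 22.6, N = (2.780, 24.28). ∠CNB = 148.1° gives NB at 29.20° from the x-axis; with |NB| = 15.1, B = (15.96, 31.65). NB is perpendicular to BH, so BH runs at -60.80°; with |BH| = 14.2, H = (22.89, 19.25). ∠BHJ = 45.9° gives HJ at 165.1° from the x-axis; with |HJ| = 24.7, J = (-0.9804, 25.60). ∠HJD = 137.2° gives JD at 122.3° from the x-axis; with |JD| = 21.4, D = (-12.42, 43.69). ∠JDP = 148.3° gives DP at 90.60° from the x-axis; with |DP| = 28.3, P = (-12.71, 71.99). Then |CP| = |P − C| = 67.65.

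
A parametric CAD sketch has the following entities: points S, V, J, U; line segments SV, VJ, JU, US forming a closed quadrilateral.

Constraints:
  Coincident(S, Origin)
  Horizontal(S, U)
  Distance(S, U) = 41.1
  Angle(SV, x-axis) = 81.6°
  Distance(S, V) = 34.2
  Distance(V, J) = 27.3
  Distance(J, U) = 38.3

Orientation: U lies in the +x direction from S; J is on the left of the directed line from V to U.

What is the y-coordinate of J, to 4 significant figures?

37.22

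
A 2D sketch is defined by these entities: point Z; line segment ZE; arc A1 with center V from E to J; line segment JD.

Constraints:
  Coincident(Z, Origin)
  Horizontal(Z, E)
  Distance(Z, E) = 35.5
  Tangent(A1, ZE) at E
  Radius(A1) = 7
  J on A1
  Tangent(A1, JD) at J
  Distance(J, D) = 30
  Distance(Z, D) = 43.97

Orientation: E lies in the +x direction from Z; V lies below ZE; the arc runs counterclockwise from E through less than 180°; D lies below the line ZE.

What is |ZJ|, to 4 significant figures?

29.21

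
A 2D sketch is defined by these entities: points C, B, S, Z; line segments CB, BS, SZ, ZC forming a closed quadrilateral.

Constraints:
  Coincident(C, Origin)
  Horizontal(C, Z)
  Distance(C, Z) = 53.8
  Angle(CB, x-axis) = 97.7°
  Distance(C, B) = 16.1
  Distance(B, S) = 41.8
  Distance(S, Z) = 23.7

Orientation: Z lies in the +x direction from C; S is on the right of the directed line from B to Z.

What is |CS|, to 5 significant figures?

32.835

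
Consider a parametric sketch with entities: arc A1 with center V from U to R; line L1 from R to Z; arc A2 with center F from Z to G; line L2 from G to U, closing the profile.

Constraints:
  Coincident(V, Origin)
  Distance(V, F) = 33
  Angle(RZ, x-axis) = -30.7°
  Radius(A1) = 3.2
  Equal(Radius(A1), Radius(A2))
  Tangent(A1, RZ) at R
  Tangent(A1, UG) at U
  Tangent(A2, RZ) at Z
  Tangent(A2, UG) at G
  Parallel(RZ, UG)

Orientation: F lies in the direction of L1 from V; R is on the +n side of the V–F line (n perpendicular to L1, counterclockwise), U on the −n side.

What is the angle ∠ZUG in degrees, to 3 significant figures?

11.0°

Tangency of A1 to both parallel lines with radius 3.2 puts R and U at V ± 3.2·n: R = (1.63, 2.75), U = (-1.63, -2.75). Equal radii place Z and G the same way about F: Z = F + 3.2·n = (30.0, -14.1), G = F − 3.2·n = (26.7, -19.6). Then cos ∠ZUG = UZ·UG / (|UZ||UG|), giving 11.0°.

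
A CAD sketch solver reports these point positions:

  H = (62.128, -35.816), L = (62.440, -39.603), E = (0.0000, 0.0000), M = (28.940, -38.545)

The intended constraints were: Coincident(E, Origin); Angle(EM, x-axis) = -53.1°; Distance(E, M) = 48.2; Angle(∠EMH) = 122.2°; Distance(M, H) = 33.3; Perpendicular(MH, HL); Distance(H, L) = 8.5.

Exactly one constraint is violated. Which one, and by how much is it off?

Distance(H, L) = 8.5 — off by 4.70.

E = (0.00, 0.00) ✓; EM at -53.10° ✓; |EM| = 48.20 ✓; ∠EMH = 122.2° ✓; |MH| = 33.30 ✓; ∠(MH, HL) = 89.99° ✓; |HL| = 3.800 ✗.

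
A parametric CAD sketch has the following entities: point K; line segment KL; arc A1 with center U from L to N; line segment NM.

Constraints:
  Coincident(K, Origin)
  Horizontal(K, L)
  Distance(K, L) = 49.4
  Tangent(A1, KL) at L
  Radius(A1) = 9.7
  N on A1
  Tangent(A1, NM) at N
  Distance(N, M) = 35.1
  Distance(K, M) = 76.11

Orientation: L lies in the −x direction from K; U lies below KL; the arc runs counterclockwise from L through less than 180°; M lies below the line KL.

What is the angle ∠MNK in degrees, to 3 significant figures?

104°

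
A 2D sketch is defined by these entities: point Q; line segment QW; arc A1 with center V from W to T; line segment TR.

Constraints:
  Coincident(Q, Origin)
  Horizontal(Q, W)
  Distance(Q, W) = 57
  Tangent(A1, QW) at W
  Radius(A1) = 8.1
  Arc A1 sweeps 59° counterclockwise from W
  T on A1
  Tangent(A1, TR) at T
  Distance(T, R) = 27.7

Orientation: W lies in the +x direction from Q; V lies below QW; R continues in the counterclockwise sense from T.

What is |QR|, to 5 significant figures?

45.240

Q is at the origin; QW is horizontal with |QW| = 57.0 and W on the +x side, so W = (57.000, 0.0000). The tangent condition forces VW to be normal to QW, so V = W + (0, -8.1) = (57.000, -8.1000). On A1, W sits at bearing 90° from V; a 59° counterclockwise sweep puts T at bearing 149°, so T = V + 8.1·(cos 149°, sin 149°) = (50.057, -3.9282). The tangent condition forces VT to be normal to TR, so TR runs along (−sin 149°, cos 149°); with |TR| = 27.7, R = (35.790, -27.672). Then |QR| = |R − Q| = 45.240.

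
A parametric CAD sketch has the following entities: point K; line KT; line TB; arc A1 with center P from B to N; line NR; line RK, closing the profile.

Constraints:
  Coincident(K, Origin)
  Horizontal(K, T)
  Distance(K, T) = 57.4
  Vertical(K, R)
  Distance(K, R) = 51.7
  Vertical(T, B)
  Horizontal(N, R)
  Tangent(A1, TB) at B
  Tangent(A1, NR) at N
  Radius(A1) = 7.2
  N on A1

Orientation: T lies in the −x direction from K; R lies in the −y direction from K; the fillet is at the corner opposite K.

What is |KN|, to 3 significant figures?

72.1

K is at the origin; KT is horizontal with |KT| = 57.4 and T on the −x side, so T = (-57.4, 0.00). KR is vertical with |KR| = 51.7 and R on the −y side, so R = (0.00, -51.7). The virtual corner opposite K is at (-57.4, -51.7). A1 meets TB tangentially, so PB is at right angles to TB and since A1 is tangent to NR there, PN ⟂ NR, with radius 7.2, so the center P sits 7.2 in from both sides at P = (-50.2, -44.5). That places the tangent points at B = (-57.4, -44.5) on TB and N = (-50.2, -51.7) on NR. Then |KN| = |N − K| = 72.1.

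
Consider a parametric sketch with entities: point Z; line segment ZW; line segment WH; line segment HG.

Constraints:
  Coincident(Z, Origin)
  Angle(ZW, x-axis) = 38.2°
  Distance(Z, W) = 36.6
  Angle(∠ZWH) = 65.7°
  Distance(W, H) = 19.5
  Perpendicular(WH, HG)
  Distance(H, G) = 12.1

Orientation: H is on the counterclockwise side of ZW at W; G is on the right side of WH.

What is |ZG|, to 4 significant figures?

45.67

Z is at the origin; ZW runs at 38.2° with length 36.6, so W = 36.6·(cos 38.2°, sin 38.2°) = (28.76, 22.63). ∠ZWH = 65.7°, so WH runs at 38.2° + (180° − 65.7°) = 152.5° from the x-axis; with |WH| = 19.5, H = W + 19.5·(cos 152.5°, sin 152.5°) = (11.47, 31.64). The perpendicularity gives HG at right angles to WH; with |HG| = 12.1 on the right of WH, G = H + 12.1·(0.4617, 0.8870) = (17.05, 42.37). Then |ZG| = |G − Z| = 45.67.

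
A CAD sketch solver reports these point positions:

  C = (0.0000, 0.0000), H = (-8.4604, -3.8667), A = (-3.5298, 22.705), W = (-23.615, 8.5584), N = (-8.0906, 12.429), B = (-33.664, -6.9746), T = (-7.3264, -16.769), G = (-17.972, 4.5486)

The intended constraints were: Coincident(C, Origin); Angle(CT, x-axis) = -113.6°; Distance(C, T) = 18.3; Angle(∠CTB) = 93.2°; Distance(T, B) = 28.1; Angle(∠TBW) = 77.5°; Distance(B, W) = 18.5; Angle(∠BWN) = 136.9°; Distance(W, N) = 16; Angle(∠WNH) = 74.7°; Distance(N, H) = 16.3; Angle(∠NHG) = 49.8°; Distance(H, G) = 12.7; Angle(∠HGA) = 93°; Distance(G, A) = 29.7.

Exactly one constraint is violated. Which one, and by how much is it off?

Distance(G, A) = 29.7 — off by 6.50.

C = (0.00, 0.00) ✓; CT at -113.6° ✓; |CT| = 18.30 ✓; ∠CTB = 93.20° ✓; |TB| = 28.10 ✓; ∠TBW = 77.50° ✓; |BW| = 18.50 ✓; ∠BWN = 136.9° ✓; |WN| = 16.00 ✓; ∠WNH = 74.70° ✓; |NH| = 16.30 ✓; ∠NHG = 49.80° ✓; |HG| = 12.70 ✓; ∠HGA = 93.00° ✓; |GA| = 23.20 ✗.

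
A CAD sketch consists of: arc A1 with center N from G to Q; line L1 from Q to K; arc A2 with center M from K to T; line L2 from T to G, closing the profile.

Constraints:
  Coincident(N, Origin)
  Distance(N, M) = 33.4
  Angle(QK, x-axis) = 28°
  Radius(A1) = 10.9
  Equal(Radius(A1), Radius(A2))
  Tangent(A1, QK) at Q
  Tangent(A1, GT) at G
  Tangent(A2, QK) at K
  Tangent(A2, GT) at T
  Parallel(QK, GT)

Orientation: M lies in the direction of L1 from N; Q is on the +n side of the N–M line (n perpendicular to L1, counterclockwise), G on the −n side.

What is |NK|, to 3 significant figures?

35.1

The slot axis is L1's direction at 28.0°, so u = (cos 28.0°, sin 28.0°) = (0.883, 0.469) and n = (−sin 28.0°, cos 28.0°) = (-0.469, 0.883). N is at the origin and M lies 33.4 along u from N, so M = 33.4·u = (29.5, 15.7). Tangency of A1 to both parallel lines with radius 10.9 puts Q and G at N ± 10.9·n: Q = (-5.12, 9.62), G = (5.12, -9.62). Equal radii place K and T the same way about M: K = M + 10.9·n = (24.4, 25.3), T = M − 10.9·n = (34.6, 6.06). Then |NK| = |K − N| = 35.1.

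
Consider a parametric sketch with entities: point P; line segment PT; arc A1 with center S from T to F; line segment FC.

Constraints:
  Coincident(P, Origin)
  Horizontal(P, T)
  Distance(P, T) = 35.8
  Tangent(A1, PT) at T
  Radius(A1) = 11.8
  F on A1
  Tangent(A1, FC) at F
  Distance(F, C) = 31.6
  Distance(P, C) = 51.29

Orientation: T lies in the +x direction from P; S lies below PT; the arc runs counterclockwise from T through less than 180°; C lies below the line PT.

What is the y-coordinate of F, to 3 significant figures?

-12.6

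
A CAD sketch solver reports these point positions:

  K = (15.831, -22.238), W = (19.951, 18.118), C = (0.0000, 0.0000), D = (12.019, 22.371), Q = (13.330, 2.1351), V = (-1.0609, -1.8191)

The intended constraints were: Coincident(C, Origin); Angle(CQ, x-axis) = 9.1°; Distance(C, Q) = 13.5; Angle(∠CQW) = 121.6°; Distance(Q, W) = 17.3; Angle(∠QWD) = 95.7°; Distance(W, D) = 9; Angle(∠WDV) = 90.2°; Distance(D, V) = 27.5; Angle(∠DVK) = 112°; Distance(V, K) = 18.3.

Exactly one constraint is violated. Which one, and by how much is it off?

Distance(V, K) = 18.3 — off by 8.20.

C = (0.00, 0.00) ✓; CQ at 9.100° ✓; |CQ| = 13.50 ✓; ∠CQW = 121.6° ✓; |QW| = 17.30 ✓; ∠QWD = 95.70° ✓; |WD| = 9.000 ✓; ∠WDV = 90.20° ✓; |DV| = 27.50 ✓; ∠DVK = 112.0° ✓; |VK| = 26.50 ✗.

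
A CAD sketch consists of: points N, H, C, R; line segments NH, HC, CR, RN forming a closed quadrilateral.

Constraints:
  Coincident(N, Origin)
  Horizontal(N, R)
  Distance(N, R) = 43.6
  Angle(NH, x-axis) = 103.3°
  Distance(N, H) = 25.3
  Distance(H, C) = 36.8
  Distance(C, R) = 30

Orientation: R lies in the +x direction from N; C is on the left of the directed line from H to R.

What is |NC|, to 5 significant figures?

41.143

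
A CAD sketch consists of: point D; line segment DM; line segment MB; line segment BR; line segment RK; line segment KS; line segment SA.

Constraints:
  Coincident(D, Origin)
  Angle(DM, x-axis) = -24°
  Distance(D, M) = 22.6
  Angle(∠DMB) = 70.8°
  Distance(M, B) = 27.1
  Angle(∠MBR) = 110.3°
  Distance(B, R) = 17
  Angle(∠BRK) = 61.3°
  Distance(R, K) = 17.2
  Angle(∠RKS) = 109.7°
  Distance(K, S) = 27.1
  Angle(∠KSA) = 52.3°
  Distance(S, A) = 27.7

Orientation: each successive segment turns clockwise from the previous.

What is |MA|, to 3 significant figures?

35.5

D is at the origin; DM runs at -24.0° with length 22.6, so M = (20.6, -9.19). ∠DMB = 70.8° gives MB at -133° from the x-axis; with |MB| = 27.1, B = (2.09, -28.9). ∠MBR = 110.3° gives BR at 157° from the x-axis; with |BR| = 17.0, R = (-13.6, -22.3). ∠BRK = 61.3° gives RK at 38.4° from the x-axis; with |RK| = 17.2, K = (-0.0857, -11.6). ∠RKS = 109.7° gives KS at -31.9° from the x-axis; with |KS| = 27.1, S = (22.9, -26.0). ∠KSA = 52.3° gives SA at -160° from the x-axis; with |SA| = 27.7, A = (-3.04, -35.6). Then |MA| = |A − M| = 35.5.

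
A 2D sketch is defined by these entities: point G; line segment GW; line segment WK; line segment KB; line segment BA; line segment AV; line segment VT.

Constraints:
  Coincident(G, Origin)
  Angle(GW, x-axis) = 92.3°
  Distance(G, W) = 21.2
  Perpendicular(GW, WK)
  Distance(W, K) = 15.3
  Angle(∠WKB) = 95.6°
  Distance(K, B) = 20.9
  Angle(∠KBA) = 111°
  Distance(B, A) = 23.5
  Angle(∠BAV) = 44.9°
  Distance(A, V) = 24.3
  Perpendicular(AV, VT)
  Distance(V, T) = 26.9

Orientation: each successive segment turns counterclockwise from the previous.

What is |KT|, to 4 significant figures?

22.04

∠BAV = 44.9° gives AV at 110.8° from the x-axis; with |AV| = 24.3, V = (-4.553, 12.75). AV ⟂ VT, so VT runs at -159.2°; with |VT| = 26.9, T = (-29.70, 3.197). Then |KT| = |T − K| = 22.04.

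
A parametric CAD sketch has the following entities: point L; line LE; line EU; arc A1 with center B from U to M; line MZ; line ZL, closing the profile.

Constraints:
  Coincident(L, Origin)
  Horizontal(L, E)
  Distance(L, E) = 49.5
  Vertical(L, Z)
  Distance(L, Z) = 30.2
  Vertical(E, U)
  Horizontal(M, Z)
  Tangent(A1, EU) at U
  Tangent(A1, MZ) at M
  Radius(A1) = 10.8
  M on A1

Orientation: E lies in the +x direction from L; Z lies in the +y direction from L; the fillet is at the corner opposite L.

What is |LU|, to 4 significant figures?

53.17

The virtual corner opposite L is at (49.50, 30.20). The tangent condition forces BU to be normal to EU and the tangent condition forces BM to be normal to MZ, with radius 10.8, so the center B sits 10.8 in from both sides at B = (38.70, 19.40). That places the tangent points at U = (49.50, 19.40) on EU and M = (38.70, 30.20) on MZ. Then |LU| = |U − L| = 53.17.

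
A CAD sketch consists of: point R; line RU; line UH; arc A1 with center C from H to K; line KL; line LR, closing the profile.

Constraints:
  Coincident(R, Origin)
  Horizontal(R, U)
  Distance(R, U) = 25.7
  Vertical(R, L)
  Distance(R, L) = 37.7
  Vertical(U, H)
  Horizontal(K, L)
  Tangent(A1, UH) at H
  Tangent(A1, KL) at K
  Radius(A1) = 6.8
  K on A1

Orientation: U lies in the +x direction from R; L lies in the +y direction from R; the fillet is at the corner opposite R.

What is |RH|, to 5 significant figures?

40.191

R is at the origin; RU is horizontal with |RU| = 25.7 and U on the +x side, so U = (25.700, 0.0000). R and L share the same x with |RL| = 37.7 and L on the +y side, so L = (0.0000, 37.700). The virtual corner opposite R is at (25.700, 37.700). Since A1 is tangent to UH there, CH ⟂ UH and tangency of A1 to KL means the radius CK is perpendicular to KL, with radius 6.8, so the center C sits 6.8 in from both sides at C = (18.900, 30.900). That places the tangent points at H = (25.700, 30.900) on UH and K = (18.900, 37.700) on KL. Then |RH| = |H − R| = 40.191.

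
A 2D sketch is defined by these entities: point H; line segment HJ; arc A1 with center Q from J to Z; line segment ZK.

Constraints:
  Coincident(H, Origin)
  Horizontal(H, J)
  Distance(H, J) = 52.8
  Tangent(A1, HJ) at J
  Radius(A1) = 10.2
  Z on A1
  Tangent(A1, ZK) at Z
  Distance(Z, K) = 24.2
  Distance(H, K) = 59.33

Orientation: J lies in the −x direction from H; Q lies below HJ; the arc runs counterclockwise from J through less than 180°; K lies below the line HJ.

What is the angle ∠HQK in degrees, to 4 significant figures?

88.75°

Checks: |QZ| = 10.20 ✓; ∠(QZ, ZK) = 90.00° ✓; |ZK| = 24.20 ✓; |HK| = 59.33 ✓.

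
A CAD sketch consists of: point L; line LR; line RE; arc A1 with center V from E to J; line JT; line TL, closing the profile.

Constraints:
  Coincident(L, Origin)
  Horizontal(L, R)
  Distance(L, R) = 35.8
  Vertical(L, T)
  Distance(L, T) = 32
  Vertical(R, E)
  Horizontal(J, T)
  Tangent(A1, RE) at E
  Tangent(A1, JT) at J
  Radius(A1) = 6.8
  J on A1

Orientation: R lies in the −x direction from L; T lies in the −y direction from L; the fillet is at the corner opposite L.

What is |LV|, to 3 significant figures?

38.4

L is at the origin; L and R share the same y with |LR| = 35.8 and R on the −x side, so R = (-35.8, 0.00). LT is vertical with |LT| = 32.0 and T on the −y side, so T = (0.00, -32.0). The virtual corner opposite L is at (-35.8, -32.0). The tangent condition forces VE to be normal to RE and the tangent condition forces VJ to be normal to JT, with radius 6.8, so the center V sits 6.8 in from both sides at V = (-29.0, -25.2). Then |LV| = |V − L| = 38.4.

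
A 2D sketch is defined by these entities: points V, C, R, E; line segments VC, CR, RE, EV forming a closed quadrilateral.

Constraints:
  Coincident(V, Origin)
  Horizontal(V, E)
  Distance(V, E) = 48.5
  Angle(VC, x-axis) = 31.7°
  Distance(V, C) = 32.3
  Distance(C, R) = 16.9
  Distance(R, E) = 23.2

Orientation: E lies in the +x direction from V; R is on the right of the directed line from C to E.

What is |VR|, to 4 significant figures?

25.30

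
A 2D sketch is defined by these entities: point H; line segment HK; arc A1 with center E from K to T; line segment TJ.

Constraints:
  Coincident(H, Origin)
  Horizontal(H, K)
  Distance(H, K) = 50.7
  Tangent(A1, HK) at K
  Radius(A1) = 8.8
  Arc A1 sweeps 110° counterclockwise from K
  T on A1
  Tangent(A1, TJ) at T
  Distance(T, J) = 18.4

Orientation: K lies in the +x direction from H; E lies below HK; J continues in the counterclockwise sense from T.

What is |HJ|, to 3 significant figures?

56.8

H is at the origin; HK is horizontal with |HK| = 50.7 and K on the +x side, so K = (50.7, 0.00). The tangent condition forces EK to be normal to HK, so E = K + (0, -8.8) = (50.7, -8.80). On A1, K sits at bearing 90° from E; a 110° counterclockwise sweep puts T at bearing 200°, so T = E + 8.8·(cos 200°, sin 200°) = (42.4, -11.8). Tangency of A1 to TJ means the radius ET is perpendicular to TJ, so TJ runs along (−sin 200°, cos 200°); with |TJ| = 18.4, J = (48.7, -29.1). Then |HJ| = |J − H| = 56.8.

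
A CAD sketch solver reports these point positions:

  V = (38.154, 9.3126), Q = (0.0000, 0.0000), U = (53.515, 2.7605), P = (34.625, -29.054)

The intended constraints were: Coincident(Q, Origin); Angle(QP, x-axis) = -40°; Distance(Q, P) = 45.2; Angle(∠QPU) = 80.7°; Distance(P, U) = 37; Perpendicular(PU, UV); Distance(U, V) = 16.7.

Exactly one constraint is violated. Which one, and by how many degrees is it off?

Perpendicular(PU, UV) — off by 7.60°.

Q = (0.00, 0.00) ✓; QP at -40.00° ✓; |QP| = 45.20 ✓; ∠QPU = 80.70° ✓; |PU| = 37.00 ✓; ∠(PU, UV) = 97.60° ✗; |UV| = 16.70 ✓.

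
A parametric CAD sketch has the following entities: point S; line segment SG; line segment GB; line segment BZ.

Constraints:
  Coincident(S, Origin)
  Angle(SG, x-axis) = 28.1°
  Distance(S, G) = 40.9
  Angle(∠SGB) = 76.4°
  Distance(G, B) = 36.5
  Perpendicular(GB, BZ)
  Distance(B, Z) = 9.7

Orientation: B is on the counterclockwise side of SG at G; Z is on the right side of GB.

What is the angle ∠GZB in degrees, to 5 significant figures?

75.117°

S is at the origin; SG runs at 28.1° with length 40.9, so G = 40.9·(cos 28.1°, sin 28.1°) = (36.079, 19.264). ∠SGB = 76.4°, so GB runs at 28.1° + (180° − 76.4°) = 131.70° from the x-axis; with |GB| = 36.5, B = G + 36.5·(cos 131.70°, sin 131.70°) = (11.798, 46.517). The perpendicularity gives BZ at right angles to GB; with |BZ| = 9.7 on the right of GB, Z = B + 9.7·(0.74664, 0.66523) = (19.040, 52.969). Then cos ∠GZB = ZG·ZB / (|ZG||ZB|), giving 75.117°.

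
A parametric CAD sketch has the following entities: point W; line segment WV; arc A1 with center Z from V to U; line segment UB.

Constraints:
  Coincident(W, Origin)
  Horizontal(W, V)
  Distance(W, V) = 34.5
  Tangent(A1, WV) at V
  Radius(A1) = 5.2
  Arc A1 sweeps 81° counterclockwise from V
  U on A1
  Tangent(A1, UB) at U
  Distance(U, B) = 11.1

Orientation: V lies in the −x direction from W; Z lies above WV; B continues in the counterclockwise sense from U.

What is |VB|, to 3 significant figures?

16.8

W is at the origin; W and V share the same y with |WV| = 34.5 and V on the −x side, so V = (-34.5, 0.00). The tangent condition forces ZV to be normal to WV, so Z = V + (0, 5.2) = (-34.5, 5.20). On A1, V sits at bearing -90° from Z; an 81° counterclockwise sweep puts U at bearing -9°, so U = Z + 5.2·(cos -9°, sin -9°) = (-29.4, 4.39). Since A1 is tangent to UB there, ZU ⟂ UB, so UB runs along (−sin -9°, cos -9°); with |UB| = 11.1, B = (-27.6, 15.3). Then |VB| = |B − V| = 16.8.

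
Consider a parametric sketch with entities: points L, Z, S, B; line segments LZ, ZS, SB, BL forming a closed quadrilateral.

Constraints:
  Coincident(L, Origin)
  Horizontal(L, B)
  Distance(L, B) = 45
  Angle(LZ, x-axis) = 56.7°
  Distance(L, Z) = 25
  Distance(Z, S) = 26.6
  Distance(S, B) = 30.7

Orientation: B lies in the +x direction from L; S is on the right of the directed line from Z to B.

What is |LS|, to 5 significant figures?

15.882

Checks: |ZS| = 26.60 ✓; |SB| = 30.70 ✓.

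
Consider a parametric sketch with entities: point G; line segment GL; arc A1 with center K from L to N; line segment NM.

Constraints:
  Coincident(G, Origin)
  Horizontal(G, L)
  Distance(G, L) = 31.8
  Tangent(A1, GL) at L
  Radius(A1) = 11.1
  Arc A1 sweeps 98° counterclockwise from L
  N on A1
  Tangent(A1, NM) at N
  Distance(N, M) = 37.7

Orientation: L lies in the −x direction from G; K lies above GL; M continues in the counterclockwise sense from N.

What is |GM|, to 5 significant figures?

56.362

G is at the origin; GL is horizontal with |GL| = 31.8 and L on the −x side, so L = (-31.800, 0.0000). Tangency of A1 to GL means the radius KL is perpendicular to GL, so K = L + (0, 11.1) = (-31.800, 11.100). On A1, L sits at bearing -90° from K; a 98° counterclockwise sweep puts N at bearing 8°, so N = K + 11.1·(cos 8°, sin 8°) = (-20.808, 12.645). Since A1 is tangent to NM there, KN ⟂ NM, so NM runs along (−sin 8°, cos 8°); with |NM| = 37.7, M = (-26.055, 49.978). Then |GM| = |M − G| = 56.362.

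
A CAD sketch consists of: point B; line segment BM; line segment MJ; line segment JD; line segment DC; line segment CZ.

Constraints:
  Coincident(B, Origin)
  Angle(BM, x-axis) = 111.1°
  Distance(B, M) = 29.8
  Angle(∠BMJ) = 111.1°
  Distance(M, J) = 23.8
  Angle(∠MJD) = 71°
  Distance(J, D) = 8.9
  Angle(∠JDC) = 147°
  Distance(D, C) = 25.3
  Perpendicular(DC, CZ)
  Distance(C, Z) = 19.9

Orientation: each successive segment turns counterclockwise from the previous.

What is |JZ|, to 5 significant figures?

36.057

∠JDC = 147.0° gives DC at -38.000° from the x-axis; with |DC| = 25.3, C = (-11.694, 3.8107). DC is perpendicular to CZ, so CZ runs at 52.000°; with |CZ| = 19.9, Z = (0.55799, 19.492). Then |JZ| = |Z − J| = 36.057.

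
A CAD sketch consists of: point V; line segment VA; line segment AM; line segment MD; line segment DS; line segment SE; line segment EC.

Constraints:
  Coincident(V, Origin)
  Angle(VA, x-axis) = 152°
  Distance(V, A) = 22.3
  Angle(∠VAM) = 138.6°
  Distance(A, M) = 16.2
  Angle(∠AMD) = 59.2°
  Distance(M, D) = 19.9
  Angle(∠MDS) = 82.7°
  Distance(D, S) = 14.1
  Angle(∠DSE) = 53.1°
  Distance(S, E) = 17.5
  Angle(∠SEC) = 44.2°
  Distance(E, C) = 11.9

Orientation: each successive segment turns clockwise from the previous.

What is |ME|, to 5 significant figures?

5.8419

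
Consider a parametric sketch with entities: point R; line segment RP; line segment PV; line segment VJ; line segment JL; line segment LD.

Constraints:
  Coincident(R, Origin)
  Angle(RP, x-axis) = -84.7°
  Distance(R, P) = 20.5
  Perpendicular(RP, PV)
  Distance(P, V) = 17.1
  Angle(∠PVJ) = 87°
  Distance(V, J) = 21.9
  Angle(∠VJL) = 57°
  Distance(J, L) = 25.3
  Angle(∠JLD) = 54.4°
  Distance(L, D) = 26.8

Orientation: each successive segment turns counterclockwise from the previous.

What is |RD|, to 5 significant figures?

30.327

R is at the origin; RP runs at -84.7° with length 20.5, so P = (1.8936, -20.412). RP ⟂ PV, so PV runs at 5.3000°; with |PV| = 17.1, V = (18.920, -18.833). ∠PVJ = 87.0° gives VJ at 98.300° from the x-axis; with |VJ| = 21.9, J = (15.759, 2.8378). ∠VJL = 57.0° gives JL at -138.70° from the x-axis; with |JL| = 25.3, L = (-3.2479, -13.860). ∠JLD = 54.4° gives LD at -13.100° from the x-axis; with |LD| = 26.8, D = (22.855, -19.935). Then |RD| = |D − R| = 30.327.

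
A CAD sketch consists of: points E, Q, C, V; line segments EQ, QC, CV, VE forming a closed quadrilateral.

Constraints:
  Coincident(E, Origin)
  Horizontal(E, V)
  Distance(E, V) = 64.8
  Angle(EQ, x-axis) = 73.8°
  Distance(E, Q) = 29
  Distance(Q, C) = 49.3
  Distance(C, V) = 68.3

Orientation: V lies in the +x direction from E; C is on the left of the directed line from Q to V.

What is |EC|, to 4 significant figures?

76.38

Checks: E = (0.00, 0.00) ✓; |QC| = 49.30 ✓; |CV| = 68.30 ✓.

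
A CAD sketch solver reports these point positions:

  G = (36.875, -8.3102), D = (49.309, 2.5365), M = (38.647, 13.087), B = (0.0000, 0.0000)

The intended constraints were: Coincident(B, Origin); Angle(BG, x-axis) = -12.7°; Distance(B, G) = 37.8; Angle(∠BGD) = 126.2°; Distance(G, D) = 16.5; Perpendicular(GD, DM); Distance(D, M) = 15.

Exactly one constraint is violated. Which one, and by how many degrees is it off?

Perpendicular(GD, DM) — off by 4.20°.

B = (0.00, 0.00) ✓; BG at -12.70° ✓; |BG| = 37.80 ✓; ∠BGD = 126.2° ✓; |GD| = 16.50 ✓; ∠(GD, DM) = 94.20° ✗; |DM| = 15.00 ✓.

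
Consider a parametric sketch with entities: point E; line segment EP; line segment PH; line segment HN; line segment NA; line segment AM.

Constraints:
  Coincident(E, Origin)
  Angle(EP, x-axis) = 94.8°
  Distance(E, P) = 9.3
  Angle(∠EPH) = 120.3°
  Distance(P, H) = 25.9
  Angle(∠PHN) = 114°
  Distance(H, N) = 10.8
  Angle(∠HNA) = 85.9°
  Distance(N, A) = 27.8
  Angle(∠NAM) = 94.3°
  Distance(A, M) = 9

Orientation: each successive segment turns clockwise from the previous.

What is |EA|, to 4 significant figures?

14.35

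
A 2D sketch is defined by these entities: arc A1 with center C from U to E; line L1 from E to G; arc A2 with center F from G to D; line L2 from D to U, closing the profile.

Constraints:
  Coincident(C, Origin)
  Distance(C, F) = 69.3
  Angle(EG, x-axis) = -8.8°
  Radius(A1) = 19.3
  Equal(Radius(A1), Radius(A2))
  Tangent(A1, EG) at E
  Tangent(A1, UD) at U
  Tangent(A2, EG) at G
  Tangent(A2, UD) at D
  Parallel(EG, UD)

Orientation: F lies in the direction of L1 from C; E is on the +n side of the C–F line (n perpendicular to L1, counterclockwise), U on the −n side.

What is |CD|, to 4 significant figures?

71.94

The slot axis is L1's direction at -8.8°, so u = (cos -8.8°, sin -8.8°) = (0.9882, -0.1530) and n = (−sin -8.8°, cos -8.8°) = (0.1530, 0.9882). C is at the origin and F lies 69.3 along u from C, so F = 69.3·u = (68.48, -10.60). Tangency of A1 to both parallel lines with radius 19.3 puts E and U at C ± 19.3·n: E = (2.953, 19.07), U = (-2.953, -19.07). Equal radii place G and D the same way about F: G = F + 19.3·n = (71.44, 8.471), D = F − 19.3·n = (65.53, -29.67). Then |CD| = |D − C| = 71.94.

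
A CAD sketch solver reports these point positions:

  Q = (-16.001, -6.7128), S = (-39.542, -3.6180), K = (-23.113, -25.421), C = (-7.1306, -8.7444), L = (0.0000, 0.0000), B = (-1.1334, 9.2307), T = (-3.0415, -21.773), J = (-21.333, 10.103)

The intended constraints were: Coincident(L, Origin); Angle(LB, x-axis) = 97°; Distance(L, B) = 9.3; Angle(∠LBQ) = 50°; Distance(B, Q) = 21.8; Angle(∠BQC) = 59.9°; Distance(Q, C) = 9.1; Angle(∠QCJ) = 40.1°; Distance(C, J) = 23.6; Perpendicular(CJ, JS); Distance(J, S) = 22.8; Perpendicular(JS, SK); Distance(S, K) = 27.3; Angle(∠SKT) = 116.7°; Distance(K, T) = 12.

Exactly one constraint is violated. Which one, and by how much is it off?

Distance(K, T) = 12 — off by 8.40.

L = (0.00, 0.00) ✓; LB at 97.00° ✓; |LB| = 9.300 ✓; ∠LBQ = 50.00° ✓; |BQ| = 21.80 ✓; ∠BQC = 59.90° ✓; |QC| = 9.100 ✓; ∠QCJ = 40.10° ✓; |CJ| = 23.60 ✓; ∠(CJ, JS) = 90.00° ✓; |JS| = 22.80 ✓; ∠(JS, SK) = 90.00° ✓; |SK| = 27.30 ✓; ∠SKT = 116.7° ✓; |KT| = 20.40 ✗.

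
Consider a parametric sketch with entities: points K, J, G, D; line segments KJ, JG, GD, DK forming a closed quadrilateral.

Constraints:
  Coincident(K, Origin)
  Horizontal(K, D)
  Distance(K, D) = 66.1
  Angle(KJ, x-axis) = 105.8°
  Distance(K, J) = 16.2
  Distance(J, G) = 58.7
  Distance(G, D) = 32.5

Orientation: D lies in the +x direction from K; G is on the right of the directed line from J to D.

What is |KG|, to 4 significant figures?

46.47

K is at the origin; KD is horizontal with |KD| = 66.1 and D in +x, so D = (66.1, 0). KJ runs at 105.8° with |KJ| = 16.2, so J = (-4.411, 15.59). G is determined by |JG| = 58.7 and |GD| = 32.5 together: it lies at the intersection of circle(J, 58.7) and circle(D, 32.5). With |JD| = 72.21, the foot of the radical line on JD is 52.65 from J and the perpendicular offset is √(58.7² − 52.65²) = 25.95. Taking the right-of-JD solution: G = (41.40, -21.12).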